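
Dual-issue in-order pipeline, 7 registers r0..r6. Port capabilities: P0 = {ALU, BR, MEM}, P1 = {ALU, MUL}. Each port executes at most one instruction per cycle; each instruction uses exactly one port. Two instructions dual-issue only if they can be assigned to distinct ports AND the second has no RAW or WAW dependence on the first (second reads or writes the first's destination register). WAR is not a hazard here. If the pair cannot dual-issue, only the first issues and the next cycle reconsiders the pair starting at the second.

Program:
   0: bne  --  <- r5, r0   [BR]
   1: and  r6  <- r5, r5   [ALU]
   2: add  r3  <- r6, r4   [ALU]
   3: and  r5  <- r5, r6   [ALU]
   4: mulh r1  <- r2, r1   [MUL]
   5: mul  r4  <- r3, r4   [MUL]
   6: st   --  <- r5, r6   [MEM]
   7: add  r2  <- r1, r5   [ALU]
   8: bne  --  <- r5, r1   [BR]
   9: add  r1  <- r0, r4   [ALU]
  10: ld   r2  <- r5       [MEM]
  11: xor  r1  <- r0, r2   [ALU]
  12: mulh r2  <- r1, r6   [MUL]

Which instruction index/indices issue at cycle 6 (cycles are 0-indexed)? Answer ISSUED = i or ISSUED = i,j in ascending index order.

ISSUED = 11

t=0 i0+i1:bne.BR and.ALU ; 2-wide
t=1 i2+i3:add.ALU and.ALU ; 2-wide
t=2 i4:mulh.MUL ; no-port MUL/MUL
t=3 i5+i6:mul.MUL st.MEM ; 2-wide
t=4 i7+i8:add.ALU bne.BR ; 2-wide
t=5 i9+i10:add.ALU ld.MEM ; 2-wide
t=6 i11:xor.ALU ; RAW r1
t=7 i12:mulh.MUL ; tail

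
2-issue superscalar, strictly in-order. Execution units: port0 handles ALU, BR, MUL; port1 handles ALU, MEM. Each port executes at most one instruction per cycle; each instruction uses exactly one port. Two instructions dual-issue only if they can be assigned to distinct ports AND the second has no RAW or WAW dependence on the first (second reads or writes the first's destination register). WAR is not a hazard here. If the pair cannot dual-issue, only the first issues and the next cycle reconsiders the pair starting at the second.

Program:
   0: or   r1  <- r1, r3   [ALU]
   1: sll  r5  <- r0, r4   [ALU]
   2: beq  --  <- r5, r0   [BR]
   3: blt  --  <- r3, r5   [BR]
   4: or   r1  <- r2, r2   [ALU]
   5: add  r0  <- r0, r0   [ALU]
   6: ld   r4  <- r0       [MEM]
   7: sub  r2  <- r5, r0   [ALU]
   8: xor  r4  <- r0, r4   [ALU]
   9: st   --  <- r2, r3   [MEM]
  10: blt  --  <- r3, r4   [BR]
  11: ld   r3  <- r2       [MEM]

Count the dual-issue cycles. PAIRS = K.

PAIRS = 5

t=0 i0&i1:or.ALU;sll.ALU ; 2-wide
t=1 i2:beq.BR ; no-port BR/BR
t=2 i3&i4:blt.BR;or.ALU ; 2-wide
t=3 i5:add.ALU ; RAW r0
t=4 i6&i7:ld.MEM;sub.ALU ; 2-wide
t=5 i8&i9:xor.ALU;st.MEM ; 2-wide
t=6 i10&i11:blt.BR;ld.MEM ; 2-wide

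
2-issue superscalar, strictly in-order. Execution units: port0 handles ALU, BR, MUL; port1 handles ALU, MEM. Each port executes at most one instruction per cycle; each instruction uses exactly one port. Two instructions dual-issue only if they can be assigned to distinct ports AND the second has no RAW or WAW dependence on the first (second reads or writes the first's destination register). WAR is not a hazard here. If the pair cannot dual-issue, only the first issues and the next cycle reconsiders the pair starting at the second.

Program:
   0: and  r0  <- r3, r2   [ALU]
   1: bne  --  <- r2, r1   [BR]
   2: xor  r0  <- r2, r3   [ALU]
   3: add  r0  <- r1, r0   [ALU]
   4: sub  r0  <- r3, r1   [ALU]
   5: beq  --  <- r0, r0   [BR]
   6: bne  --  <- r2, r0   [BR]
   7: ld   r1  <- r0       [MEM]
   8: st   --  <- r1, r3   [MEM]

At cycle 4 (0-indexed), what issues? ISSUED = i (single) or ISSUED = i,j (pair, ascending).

ISSUED = 5

t=0 i0/i1:and+bne ; pair
t=1 i2:xor ; RAW+WAW r0
t=2 i3:add ; WAW r0
t=3 i4:sub ; RAW r0
t=4 i5:beq ; no-port BR/BR
t=5 i6/i7:bne+ld ; pair
t=6 i8:st ; tail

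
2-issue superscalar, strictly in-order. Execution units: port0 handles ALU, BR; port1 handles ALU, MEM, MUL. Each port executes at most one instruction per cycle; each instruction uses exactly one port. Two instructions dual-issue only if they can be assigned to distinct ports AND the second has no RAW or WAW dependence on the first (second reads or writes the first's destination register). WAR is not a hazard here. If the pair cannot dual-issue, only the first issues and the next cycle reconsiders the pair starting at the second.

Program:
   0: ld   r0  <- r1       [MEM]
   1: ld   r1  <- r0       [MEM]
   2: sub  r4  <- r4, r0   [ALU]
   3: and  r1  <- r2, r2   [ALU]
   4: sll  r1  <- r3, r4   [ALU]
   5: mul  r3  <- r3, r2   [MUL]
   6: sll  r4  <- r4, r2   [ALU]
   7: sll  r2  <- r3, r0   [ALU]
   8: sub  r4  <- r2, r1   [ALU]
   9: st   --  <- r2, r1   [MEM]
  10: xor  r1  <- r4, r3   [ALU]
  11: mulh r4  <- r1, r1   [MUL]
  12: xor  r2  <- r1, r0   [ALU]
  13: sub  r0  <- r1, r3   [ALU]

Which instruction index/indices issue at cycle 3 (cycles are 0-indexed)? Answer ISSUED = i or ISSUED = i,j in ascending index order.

ISSUED = 4,5

#0 head=0: ld i0 no-port MEM/MEM
#1 head=1: ld+sub i1/i2 2-wide
#2 head=3: and i3 WAW r1
#3 head=4: sll+mul i4/i5 2-wide
#4 head=6: sll+sll i6/i7 2-wide
#5 head=8: sub+st i8/i9 2-wide
#6 head=10: xor i10 RAW r1
#7 head=11: mulh+xor i11/i12 2-wide
#8 head=13: sub i13 tail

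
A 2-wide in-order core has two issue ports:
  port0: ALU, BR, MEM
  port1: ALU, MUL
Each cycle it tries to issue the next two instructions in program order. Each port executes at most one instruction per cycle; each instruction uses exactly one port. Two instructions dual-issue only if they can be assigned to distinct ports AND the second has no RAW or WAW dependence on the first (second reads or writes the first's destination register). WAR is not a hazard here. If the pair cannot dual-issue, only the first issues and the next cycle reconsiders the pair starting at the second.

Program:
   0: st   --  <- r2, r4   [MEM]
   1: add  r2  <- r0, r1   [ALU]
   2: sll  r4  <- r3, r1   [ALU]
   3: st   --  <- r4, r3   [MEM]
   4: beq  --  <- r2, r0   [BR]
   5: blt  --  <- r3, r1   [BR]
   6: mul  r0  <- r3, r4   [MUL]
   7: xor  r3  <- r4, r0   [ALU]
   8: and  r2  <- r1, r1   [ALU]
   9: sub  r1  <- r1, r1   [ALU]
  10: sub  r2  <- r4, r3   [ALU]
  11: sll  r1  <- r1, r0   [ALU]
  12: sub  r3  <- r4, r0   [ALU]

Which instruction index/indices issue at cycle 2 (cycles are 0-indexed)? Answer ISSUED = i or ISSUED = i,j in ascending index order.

ISSUED = 3

c0: i0/i1 st.MEM add.ALU  2-wide
c1: i2 sll.ALU  RAW r4
c2: i3 st.MEM  no-port MEM/BR
c3: i4 beq.BR  no-port BR/BR
c4: i5/i6 blt.BR mul.MUL  2-wide
c5: i7/i8 xor.ALU and.ALU  2-wide
c6: i9/i10 sub.ALU sub.ALU  2-wide
c7: i11/i12 sll.ALU sub.ALU  2-wide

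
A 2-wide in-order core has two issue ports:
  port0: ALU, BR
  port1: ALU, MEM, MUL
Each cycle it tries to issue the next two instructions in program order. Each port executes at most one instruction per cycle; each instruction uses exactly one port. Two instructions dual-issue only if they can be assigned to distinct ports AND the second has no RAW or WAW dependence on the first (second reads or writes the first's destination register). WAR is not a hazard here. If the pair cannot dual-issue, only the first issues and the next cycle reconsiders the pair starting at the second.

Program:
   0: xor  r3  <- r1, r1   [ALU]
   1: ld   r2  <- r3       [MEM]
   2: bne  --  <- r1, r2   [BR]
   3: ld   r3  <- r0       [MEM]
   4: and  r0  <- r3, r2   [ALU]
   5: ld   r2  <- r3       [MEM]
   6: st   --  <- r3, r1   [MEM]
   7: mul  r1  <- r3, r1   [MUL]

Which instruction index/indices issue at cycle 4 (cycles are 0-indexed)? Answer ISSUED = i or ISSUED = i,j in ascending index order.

#0 head=0: xor.ALU i0 RAW r3
#1 head=1: ld.MEM i1 RAW r2
#2 head=2: bne.BR ld.MEM i2&i3 pair
#3 head=4: and.ALU ld.MEM i4&i5 pair
#4 head=6: st.MEM i6 no-port MEM/MUL
#5 head=7: mul.MUL i7 tail

ISSUED = 6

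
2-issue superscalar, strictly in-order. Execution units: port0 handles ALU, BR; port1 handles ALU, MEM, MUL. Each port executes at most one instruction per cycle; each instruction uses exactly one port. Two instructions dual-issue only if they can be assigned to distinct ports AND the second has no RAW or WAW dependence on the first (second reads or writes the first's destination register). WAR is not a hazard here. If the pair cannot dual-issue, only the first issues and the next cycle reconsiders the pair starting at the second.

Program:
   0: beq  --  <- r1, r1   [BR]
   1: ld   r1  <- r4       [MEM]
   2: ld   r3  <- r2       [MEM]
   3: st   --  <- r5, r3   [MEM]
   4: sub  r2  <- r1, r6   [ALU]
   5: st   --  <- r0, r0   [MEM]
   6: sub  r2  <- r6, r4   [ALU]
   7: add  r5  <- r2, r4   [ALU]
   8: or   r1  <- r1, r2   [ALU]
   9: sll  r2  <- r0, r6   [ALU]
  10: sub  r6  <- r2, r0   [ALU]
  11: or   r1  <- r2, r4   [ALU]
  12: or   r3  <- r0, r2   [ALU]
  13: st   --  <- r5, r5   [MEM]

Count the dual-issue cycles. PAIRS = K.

PAIRS = 6

  cy0 -> i0,i1 (beq.BR/ld.MEM) 2-wide
  cy1 -> i2 (ld.MEM) no-port MEM/MEM
  cy2 -> i3,i4 (st.MEM/sub.ALU) 2-wide
  cy3 -> i5,i6 (st.MEM/sub.ALU) 2-wide
  cy4 -> i7,i8 (add.ALU/or.ALU) 2-wide
  cy5 -> i9 (sll.ALU) RAW r2
  cy6 -> i10,i11 (sub.ALU/or.ALU) 2-wide
  cy7 -> i12,i13 (or.ALU/st.MEM) 2-wide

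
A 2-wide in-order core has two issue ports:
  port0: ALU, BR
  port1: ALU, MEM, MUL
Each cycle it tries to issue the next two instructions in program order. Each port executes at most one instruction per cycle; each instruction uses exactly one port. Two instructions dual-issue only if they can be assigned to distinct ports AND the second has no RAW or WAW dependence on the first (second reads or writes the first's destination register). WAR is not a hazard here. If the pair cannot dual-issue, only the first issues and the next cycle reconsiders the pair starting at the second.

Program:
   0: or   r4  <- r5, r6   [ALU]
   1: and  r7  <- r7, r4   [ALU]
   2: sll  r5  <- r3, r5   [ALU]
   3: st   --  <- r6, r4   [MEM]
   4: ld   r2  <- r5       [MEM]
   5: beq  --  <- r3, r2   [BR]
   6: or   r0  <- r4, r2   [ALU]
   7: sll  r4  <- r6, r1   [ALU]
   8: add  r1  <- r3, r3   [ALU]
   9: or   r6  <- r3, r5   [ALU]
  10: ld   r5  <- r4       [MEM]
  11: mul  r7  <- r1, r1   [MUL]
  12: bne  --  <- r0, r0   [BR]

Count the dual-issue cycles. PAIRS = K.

  cy0 -> i0 (or) RAW r4
  cy1 -> i1,i2 (and/sll) dual
  cy2 -> i3 (st) no-port MEM/MEM
  cy3 -> i4 (ld) RAW r2
  cy4 -> i5,i6 (beq/or) dual
  cy5 -> i7,i8 (sll/add) dual
  cy6 -> i9,i10 (or/ld) dual
  cy7 -> i11,i12 (mul/bne) dual

PAIRS = 5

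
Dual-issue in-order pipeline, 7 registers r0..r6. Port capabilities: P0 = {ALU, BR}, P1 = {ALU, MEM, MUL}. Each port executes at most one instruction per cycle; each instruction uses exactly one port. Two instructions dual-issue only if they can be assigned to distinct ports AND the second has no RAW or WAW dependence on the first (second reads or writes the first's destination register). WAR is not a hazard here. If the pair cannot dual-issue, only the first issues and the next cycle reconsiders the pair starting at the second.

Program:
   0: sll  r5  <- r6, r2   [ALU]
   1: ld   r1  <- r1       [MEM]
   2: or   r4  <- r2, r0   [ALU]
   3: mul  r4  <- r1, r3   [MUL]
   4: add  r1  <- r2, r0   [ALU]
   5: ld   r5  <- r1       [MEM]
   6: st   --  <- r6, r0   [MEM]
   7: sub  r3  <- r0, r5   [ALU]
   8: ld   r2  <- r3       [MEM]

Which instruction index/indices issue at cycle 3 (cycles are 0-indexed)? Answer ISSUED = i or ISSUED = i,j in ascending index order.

ISSUED = 5

[0] i0&i1  sll.ALU;ld.MEM  -- 2-wide
[1] i2  or.ALU  -- WAW r4
[2] i3&i4  mul.MUL;add.ALU  -- 2-wide
[3] i5  ld.MEM  -- no-port MEM/MEM
[4] i6&i7  st.MEM;sub.ALU  -- 2-wide
[5] i8  ld.MEM  -- tail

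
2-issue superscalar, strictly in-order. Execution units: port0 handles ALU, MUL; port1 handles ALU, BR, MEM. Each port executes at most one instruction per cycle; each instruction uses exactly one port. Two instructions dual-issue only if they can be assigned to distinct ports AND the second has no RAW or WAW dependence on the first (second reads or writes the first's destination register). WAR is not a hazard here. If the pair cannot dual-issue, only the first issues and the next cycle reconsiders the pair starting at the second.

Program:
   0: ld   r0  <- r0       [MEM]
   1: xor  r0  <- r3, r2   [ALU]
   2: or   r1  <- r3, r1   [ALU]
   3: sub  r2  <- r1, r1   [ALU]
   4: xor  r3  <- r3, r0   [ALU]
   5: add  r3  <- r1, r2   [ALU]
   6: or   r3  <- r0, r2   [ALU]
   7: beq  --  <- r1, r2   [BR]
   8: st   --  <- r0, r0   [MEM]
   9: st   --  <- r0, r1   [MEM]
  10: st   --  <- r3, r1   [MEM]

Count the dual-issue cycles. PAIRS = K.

PAIRS = 3

[0] i0  ld  -- WAW r0
[1] i1+i2  xor;or  -- 2-wide
[2] i3+i4  sub;xor  -- 2-wide
[3] i5  add  -- WAW r3
[4] i6+i7  or;beq  -- 2-wide
[5] i8  st  -- no-port MEM/MEM
[6] i9  st  -- no-port MEM/MEM
[7] i10  st  -- tail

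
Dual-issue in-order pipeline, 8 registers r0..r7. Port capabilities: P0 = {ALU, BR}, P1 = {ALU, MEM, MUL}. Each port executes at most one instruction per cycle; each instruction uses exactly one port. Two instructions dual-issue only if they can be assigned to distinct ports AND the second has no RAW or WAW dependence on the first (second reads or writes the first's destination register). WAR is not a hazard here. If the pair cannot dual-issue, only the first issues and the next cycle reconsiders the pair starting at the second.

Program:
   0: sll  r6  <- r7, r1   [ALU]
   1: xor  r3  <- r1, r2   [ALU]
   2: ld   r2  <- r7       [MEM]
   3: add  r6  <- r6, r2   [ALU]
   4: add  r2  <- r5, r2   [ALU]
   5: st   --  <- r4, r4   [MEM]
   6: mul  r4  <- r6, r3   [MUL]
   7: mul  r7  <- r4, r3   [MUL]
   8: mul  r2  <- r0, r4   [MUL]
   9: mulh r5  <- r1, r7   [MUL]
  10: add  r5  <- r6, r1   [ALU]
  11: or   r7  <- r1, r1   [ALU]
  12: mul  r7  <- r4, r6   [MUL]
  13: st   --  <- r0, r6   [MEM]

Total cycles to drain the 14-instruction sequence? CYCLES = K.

CYCLES = 11

[0] i0&i1  sll.ALU/xor.ALU  -- dual
[1] i2  ld.MEM  -- RAW r2
[2] i3&i4  add.ALU/add.ALU  -- dual
[3] i5  st.MEM  -- no-port MEM/MUL
[4] i6  mul.MUL  -- no-port MUL/MUL
[5] i7  mul.MUL  -- no-port MUL/MUL
[6] i8  mul.MUL  -- no-port MUL/MUL
[7] i9  mulh.MUL  -- WAW r5
[8] i10&i11  add.ALU/or.ALU  -- dual
[9] i12  mul.MUL  -- no-port MUL/MEM
[10] i13  st.MEM  -- tail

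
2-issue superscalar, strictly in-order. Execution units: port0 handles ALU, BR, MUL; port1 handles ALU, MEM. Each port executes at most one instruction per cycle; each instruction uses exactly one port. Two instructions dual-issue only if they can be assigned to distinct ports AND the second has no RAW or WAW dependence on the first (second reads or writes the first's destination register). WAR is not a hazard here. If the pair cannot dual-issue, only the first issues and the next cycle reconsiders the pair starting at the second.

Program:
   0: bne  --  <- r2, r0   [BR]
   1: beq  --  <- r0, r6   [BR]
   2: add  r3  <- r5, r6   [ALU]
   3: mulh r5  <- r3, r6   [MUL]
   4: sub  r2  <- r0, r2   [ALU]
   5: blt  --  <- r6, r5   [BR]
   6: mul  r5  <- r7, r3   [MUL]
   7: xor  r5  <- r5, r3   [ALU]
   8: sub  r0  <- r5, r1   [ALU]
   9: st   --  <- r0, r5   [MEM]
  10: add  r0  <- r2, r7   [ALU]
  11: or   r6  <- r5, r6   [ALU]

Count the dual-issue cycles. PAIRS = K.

[0] i0  bne  -- no-port BR/BR
[1] i1,i2  beq/add  -- dual
[2] i3,i4  mulh/sub  -- dual
[3] i5  blt  -- no-port BR/MUL
[4] i6  mul  -- RAW+WAW r5
[5] i7  xor  -- RAW r5
[6] i8  sub  -- RAW r0
[7] i9,i10  st/add  -- dual
[8] i11  or  -- tail

PAIRS = 3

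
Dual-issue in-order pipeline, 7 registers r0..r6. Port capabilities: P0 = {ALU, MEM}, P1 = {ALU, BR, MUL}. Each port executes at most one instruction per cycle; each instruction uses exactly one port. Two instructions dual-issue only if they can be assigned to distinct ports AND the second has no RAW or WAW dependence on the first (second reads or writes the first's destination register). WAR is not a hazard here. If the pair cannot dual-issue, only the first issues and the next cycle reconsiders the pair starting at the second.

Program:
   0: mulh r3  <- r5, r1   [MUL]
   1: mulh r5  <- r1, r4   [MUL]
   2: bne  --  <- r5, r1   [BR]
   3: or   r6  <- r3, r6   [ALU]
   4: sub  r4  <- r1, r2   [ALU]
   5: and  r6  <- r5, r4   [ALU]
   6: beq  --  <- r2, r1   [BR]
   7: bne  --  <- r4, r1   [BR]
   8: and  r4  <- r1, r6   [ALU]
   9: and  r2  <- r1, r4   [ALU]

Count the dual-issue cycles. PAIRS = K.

PAIRS = 3

t=0 i0:mulh.MUL ; no-port MUL/MUL
t=1 i1:mulh.MUL ; no-port MUL/BR
t=2 i2&i3:bne.BR+or.ALU ; pair
t=3 i4:sub.ALU ; RAW r4
t=4 i5&i6:and.ALU+beq.BR ; pair
t=5 i7&i8:bne.BR+and.ALU ; pair
t=6 i9:and.ALU ; tail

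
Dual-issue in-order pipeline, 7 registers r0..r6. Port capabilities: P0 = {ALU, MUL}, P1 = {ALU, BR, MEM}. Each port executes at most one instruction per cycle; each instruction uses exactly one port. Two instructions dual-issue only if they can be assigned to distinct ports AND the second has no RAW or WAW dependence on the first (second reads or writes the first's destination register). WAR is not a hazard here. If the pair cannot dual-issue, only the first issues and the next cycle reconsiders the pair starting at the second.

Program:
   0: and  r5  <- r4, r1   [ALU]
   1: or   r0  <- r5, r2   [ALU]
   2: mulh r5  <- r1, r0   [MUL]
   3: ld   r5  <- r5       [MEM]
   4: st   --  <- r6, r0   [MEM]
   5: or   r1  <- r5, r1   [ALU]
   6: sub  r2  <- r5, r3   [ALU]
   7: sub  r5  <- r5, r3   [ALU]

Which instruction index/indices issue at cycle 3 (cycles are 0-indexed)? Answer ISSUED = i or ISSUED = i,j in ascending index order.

#0 head=0: and.ALU i0 RAW r5
#1 head=1: or.ALU i1 RAW r0
#2 head=2: mulh.MUL i2 RAW+WAW r5
#3 head=3: ld.MEM i3 no-port MEM/MEM
#4 head=4: st.MEM/or.ALU i4,i5 dual
#5 head=6: sub.ALU/sub.ALU i6,i7 dual

ISSUED = 3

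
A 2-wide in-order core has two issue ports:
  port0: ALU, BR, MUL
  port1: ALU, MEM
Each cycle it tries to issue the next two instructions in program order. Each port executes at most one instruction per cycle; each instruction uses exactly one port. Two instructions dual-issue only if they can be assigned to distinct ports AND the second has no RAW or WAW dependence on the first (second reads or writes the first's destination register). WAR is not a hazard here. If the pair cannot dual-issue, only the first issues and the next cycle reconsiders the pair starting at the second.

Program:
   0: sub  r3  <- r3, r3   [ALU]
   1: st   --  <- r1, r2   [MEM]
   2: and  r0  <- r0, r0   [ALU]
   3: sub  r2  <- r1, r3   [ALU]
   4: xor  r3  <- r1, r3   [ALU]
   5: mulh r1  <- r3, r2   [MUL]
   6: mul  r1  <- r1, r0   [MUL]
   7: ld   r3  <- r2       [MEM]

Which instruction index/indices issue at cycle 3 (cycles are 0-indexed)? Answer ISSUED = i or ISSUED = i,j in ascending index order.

[0] i0&i1  sub+st  -- pair
[1] i2&i3  and+sub  -- pair
[2] i4  xor  -- RAW r3
[3] i5  mulh  -- no-port MUL/MUL
[4] i6&i7  mul+ld  -- pair

ISSUED = 5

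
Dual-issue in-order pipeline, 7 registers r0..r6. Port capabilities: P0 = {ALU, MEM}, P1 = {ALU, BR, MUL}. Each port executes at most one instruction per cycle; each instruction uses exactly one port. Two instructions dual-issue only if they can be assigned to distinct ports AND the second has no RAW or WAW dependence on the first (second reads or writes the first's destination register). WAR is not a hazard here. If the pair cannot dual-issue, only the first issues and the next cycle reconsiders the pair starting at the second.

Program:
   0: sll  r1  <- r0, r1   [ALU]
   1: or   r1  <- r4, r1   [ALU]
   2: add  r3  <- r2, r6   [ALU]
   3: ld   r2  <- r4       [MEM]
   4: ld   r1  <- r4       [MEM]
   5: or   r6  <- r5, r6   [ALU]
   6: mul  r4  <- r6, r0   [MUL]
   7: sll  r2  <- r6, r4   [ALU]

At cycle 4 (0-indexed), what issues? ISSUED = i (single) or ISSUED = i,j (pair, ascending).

ISSUED = 6

0. sll @i0  | RAW+WAW r1
1. or+add @i1+i2  | dual
2. ld @i3  | no-port MEM/MEM
3. ld+or @i4+i5  | dual
4. mul @i6  | RAW r4
5. sll @i7  | tail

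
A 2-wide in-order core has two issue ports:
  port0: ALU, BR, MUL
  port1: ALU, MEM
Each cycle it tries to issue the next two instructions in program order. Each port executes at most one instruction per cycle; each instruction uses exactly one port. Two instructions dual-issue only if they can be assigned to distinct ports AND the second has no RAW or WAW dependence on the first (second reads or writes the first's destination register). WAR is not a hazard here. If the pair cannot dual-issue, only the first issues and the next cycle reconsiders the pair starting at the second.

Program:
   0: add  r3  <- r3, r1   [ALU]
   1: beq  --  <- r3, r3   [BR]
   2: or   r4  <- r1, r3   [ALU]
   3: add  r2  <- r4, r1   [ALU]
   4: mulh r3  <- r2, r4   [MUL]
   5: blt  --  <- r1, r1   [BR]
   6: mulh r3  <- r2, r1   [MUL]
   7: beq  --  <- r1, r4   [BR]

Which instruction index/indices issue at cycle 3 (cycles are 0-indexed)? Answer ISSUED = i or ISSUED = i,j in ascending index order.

ISSUED = 4

#0 head=0: add.ALU i0 RAW r3
#1 head=1: beq.BR+or.ALU i1,i2 2-wide
#2 head=3: add.ALU i3 RAW r2
#3 head=4: mulh.MUL i4 no-port MUL/BR
#4 head=5: blt.BR i5 no-port BR/MUL
#5 head=6: mulh.MUL i6 no-port MUL/BR
#6 head=7: beq.BR i7 tail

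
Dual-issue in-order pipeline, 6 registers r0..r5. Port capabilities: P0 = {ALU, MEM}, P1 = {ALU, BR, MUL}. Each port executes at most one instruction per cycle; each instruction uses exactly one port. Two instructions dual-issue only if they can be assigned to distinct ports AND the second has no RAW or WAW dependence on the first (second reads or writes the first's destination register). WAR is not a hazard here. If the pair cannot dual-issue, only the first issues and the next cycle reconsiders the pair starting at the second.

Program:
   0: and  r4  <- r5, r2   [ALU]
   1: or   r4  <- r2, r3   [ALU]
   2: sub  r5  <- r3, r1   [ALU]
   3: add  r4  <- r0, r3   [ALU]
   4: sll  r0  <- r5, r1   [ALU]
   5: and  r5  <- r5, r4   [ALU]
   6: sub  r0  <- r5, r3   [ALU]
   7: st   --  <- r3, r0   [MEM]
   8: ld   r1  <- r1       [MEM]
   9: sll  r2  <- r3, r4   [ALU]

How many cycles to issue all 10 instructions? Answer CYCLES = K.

CYCLES = 7

t=0 i0:and.ALU ; WAW r4
t=1 i1&i2:or.ALU;sub.ALU ; 2-wide
t=2 i3&i4:add.ALU;sll.ALU ; 2-wide
t=3 i5:and.ALU ; RAW r5
t=4 i6:sub.ALU ; RAW r0
t=5 i7:st.MEM ; no-port MEM/MEM
t=6 i8&i9:ld.MEM;sll.ALU ; 2-wide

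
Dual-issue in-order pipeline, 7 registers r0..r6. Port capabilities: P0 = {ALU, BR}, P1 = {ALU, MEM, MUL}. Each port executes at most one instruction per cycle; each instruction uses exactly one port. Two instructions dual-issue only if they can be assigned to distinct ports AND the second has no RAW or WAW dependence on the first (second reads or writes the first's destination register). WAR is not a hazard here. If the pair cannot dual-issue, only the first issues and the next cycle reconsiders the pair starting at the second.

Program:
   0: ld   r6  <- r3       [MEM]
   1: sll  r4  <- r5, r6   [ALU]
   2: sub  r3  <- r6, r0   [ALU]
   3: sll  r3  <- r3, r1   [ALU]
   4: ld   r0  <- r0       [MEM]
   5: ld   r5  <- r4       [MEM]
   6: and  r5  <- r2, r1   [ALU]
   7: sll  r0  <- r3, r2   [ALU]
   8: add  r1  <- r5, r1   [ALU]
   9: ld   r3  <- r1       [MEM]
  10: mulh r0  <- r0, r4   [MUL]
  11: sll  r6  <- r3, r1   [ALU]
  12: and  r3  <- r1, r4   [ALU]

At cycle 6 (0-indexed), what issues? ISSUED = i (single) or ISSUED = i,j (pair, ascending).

ISSUED = 9

0. ld @i0  | RAW r6
1. sll;sub @i1&i2  | dual
2. sll;ld @i3&i4  | dual
3. ld @i5  | WAW r5
4. and;sll @i6&i7  | dual
5. add @i8  | RAW r1
6. ld @i9  | no-port MEM/MUL
7. mulh;sll @i10&i11  | dual
8. and @i12  | tail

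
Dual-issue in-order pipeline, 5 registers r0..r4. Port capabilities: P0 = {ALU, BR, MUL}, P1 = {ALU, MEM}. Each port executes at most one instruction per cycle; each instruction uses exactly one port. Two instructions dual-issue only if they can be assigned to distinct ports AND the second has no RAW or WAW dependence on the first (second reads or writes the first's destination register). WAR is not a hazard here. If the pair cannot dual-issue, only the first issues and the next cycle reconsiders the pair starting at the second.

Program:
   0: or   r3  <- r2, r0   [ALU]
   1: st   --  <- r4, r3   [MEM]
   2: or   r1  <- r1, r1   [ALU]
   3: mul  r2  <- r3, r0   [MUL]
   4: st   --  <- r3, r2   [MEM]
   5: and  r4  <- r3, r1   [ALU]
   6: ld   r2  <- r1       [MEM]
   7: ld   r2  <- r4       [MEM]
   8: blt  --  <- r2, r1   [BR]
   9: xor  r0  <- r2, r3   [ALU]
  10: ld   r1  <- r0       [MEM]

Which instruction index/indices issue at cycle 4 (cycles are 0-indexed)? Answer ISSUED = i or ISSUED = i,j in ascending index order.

c0: i0 or.ALU  RAW r3
c1: i1,i2 st.MEM/or.ALU  pair
c2: i3 mul.MUL  RAW r2
c3: i4,i5 st.MEM/and.ALU  pair
c4: i6 ld.MEM  no-port MEM/MEM
c5: i7 ld.MEM  RAW r2
c6: i8,i9 blt.BR/xor.ALU  pair
c7: i10 ld.MEM  tail

ISSUED = 6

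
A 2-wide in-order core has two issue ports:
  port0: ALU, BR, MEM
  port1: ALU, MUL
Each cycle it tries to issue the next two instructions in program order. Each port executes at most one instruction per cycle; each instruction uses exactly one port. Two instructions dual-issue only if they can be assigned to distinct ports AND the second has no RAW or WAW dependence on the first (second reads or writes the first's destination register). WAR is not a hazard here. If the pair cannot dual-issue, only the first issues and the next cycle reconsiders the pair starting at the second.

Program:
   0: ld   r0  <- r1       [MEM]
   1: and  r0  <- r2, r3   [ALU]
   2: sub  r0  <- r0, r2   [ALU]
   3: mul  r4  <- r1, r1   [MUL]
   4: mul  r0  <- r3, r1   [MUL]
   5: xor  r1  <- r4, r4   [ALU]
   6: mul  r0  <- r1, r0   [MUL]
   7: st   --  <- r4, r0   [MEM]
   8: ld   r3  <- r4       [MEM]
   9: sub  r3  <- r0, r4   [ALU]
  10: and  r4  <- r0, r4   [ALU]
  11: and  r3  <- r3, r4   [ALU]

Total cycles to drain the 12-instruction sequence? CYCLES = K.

[0] i0  ld.MEM  -- WAW r0
[1] i1  and.ALU  -- RAW+WAW r0
[2] i2,i3  sub.ALU mul.MUL  -- 2-wide
[3] i4,i5  mul.MUL xor.ALU  -- 2-wide
[4] i6  mul.MUL  -- RAW r0
[5] i7  st.MEM  -- no-port MEM/MEM
[6] i8  ld.MEM  -- WAW r3
[7] i9,i10  sub.ALU and.ALU  -- 2-wide
[8] i11  and.ALU  -- tail

CYCLES = 9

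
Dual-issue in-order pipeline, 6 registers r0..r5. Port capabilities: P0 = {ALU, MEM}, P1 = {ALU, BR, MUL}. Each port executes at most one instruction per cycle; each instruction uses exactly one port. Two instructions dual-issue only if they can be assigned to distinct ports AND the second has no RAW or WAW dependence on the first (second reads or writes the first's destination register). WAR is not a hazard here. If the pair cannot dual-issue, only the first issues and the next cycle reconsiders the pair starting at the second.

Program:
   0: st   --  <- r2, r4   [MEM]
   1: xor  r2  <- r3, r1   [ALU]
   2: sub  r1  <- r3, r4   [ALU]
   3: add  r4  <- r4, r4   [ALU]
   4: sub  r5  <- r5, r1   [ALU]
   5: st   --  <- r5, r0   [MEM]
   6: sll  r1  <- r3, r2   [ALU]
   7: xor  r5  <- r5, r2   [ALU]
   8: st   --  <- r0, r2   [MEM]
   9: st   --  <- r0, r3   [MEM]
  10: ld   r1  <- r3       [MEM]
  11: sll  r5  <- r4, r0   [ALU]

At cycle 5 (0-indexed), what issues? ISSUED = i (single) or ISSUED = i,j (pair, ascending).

ISSUED = 9

#0 head=0: st.MEM/xor.ALU i0&i1 pair
#1 head=2: sub.ALU/add.ALU i2&i3 pair
#2 head=4: sub.ALU i4 RAW r5
#3 head=5: st.MEM/sll.ALU i5&i6 pair
#4 head=7: xor.ALU/st.MEM i7&i8 pair
#5 head=9: st.MEM i9 no-port MEM/MEM
#6 head=10: ld.MEM/sll.ALU i10&i11 pair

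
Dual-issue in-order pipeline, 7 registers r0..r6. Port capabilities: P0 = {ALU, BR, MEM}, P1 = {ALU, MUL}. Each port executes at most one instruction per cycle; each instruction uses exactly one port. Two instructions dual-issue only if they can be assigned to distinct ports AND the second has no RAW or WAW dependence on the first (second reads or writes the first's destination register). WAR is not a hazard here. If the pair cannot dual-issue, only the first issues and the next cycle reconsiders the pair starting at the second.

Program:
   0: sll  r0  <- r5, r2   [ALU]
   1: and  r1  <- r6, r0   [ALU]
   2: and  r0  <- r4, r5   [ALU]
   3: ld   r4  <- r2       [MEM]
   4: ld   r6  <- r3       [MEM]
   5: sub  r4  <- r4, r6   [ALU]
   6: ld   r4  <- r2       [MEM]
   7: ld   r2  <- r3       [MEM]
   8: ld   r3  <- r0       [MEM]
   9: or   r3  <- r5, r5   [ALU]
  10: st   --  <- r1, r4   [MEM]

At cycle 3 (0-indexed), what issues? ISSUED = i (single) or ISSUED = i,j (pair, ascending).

c0: i0 sll  RAW r0
c1: i1&i2 and;and  2-wide
c2: i3 ld  no-port MEM/MEM
c3: i4 ld  RAW r6
c4: i5 sub  WAW r4
c5: i6 ld  no-port MEM/MEM
c6: i7 ld  no-port MEM/MEM
c7: i8 ld  WAW r3
c8: i9&i10 or;st  2-wide

ISSUED = 4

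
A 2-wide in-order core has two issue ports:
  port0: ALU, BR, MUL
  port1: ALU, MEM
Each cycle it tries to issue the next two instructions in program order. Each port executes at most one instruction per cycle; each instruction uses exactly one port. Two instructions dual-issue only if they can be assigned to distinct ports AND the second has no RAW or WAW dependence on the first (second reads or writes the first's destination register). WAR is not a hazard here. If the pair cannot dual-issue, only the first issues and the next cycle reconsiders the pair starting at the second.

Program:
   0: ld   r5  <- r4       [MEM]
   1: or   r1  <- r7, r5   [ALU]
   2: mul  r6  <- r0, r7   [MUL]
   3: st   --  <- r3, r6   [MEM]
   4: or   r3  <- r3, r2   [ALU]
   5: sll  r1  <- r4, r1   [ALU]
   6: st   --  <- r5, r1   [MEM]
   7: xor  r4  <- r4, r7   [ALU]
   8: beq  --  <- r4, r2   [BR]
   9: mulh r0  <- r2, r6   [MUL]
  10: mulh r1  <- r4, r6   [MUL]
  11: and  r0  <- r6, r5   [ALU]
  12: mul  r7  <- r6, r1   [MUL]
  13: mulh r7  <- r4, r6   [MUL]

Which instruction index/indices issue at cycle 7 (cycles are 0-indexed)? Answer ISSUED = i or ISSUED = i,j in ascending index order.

t=0 i0:ld ; RAW r5
t=1 i1/i2:or;mul ; 2-wide
t=2 i3/i4:st;or ; 2-wide
t=3 i5:sll ; RAW r1
t=4 i6/i7:st;xor ; 2-wide
t=5 i8:beq ; no-port BR/MUL
t=6 i9:mulh ; no-port MUL/MUL
t=7 i10/i11:mulh;and ; 2-wide
t=8 i12:mul ; no-port MUL/MUL
t=9 i13:mulh ; tail

ISSUED = 10,11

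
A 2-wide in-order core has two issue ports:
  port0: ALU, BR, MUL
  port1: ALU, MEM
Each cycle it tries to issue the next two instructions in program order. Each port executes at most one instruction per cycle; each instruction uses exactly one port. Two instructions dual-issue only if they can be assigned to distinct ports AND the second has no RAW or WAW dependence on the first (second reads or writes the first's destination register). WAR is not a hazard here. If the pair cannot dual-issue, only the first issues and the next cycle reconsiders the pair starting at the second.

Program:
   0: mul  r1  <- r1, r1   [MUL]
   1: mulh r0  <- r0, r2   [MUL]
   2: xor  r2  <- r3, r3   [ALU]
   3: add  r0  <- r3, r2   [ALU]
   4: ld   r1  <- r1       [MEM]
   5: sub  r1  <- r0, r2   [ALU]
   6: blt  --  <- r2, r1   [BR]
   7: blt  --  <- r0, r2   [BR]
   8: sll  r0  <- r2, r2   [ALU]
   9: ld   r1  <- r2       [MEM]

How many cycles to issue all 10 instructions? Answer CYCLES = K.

CYCLES = 7

c0: i0 mul.MUL  no-port MUL/MUL
c1: i1,i2 mulh.MUL+xor.ALU  2-wide
c2: i3,i4 add.ALU+ld.MEM  2-wide
c3: i5 sub.ALU  RAW r1
c4: i6 blt.BR  no-port BR/BR
c5: i7,i8 blt.BR+sll.ALU  2-wide
c6: i9 ld.MEM  tail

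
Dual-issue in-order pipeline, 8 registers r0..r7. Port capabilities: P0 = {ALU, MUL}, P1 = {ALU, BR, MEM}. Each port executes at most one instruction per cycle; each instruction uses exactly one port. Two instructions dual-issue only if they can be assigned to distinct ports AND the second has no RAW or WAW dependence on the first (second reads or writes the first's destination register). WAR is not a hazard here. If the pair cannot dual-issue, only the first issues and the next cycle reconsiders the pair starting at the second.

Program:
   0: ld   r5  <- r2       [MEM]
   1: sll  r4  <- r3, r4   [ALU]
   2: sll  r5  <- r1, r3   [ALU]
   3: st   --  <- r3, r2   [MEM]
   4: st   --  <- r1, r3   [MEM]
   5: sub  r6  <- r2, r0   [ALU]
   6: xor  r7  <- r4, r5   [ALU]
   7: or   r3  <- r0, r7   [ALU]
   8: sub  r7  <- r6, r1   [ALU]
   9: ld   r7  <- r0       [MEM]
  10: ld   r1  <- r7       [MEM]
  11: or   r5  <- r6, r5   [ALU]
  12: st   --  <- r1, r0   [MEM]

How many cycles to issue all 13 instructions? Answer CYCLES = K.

CYCLES = 8

c0: i0+i1 ld.MEM+sll.ALU  dual
c1: i2+i3 sll.ALU+st.MEM  dual
c2: i4+i5 st.MEM+sub.ALU  dual
c3: i6 xor.ALU  RAW r7
c4: i7+i8 or.ALU+sub.ALU  dual
c5: i9 ld.MEM  no-port MEM/MEM
c6: i10+i11 ld.MEM+or.ALU  dual
c7: i12 st.MEM  tail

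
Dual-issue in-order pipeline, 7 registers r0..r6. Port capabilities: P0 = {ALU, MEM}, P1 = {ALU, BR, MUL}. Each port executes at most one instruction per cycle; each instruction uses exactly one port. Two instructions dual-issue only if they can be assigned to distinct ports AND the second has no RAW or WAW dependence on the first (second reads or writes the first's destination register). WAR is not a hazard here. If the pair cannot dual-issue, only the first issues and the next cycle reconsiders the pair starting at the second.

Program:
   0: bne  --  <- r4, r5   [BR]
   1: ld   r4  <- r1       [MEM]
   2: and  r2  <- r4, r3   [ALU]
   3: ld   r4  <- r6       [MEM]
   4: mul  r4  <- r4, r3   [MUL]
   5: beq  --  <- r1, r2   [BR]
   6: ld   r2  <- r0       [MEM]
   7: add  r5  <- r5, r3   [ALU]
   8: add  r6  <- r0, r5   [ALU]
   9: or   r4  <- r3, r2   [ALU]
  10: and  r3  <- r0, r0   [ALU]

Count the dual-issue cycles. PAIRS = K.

c0: i0,i1 bne/ld  2-wide
c1: i2,i3 and/ld  2-wide
c2: i4 mul  no-port MUL/BR
c3: i5,i6 beq/ld  2-wide
c4: i7 add  RAW r5
c5: i8,i9 add/or  2-wide
c6: i10 and  tail

PAIRS = 4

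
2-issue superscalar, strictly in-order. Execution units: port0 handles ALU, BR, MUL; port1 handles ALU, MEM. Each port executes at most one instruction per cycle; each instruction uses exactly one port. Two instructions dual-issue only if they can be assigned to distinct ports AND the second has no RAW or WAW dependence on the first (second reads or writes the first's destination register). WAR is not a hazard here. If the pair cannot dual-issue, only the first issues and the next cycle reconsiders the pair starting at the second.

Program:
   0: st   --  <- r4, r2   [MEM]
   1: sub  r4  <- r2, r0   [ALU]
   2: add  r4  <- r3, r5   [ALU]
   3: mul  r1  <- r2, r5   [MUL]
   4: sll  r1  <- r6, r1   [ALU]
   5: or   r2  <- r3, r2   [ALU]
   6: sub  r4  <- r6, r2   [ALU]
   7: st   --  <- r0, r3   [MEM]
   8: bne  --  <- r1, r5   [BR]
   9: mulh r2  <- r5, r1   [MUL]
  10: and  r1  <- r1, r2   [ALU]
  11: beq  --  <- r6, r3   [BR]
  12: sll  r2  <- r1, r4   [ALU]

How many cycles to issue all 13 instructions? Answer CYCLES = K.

0. st;sub @i0/i1  | pair
1. add;mul @i2/i3  | pair
2. sll;or @i4/i5  | pair
3. sub;st @i6/i7  | pair
4. bne @i8  | no-port BR/MUL
5. mulh @i9  | RAW r2
6. and;beq @i10/i11  | pair
7. sll @i12  | tail

CYCLES = 8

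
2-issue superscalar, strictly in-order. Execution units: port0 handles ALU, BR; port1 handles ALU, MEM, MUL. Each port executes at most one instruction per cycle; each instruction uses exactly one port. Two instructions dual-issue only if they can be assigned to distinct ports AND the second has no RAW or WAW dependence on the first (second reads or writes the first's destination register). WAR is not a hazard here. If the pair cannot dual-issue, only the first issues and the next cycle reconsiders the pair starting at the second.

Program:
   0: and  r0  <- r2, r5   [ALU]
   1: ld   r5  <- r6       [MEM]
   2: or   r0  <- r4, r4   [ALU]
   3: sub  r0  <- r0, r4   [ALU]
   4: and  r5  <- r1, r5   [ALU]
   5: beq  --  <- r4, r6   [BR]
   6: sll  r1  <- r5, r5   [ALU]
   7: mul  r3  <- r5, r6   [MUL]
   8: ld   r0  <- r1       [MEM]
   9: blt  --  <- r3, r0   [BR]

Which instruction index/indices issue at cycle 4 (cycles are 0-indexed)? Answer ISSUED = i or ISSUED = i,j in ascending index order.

ISSUED = 7

#0 head=0: and/ld i0/i1 pair
#1 head=2: or i2 RAW+WAW r0
#2 head=3: sub/and i3/i4 pair
#3 head=5: beq/sll i5/i6 pair
#4 head=7: mul i7 no-port MUL/MEM
#5 head=8: ld i8 RAW r0
#6 head=9: blt i9 tail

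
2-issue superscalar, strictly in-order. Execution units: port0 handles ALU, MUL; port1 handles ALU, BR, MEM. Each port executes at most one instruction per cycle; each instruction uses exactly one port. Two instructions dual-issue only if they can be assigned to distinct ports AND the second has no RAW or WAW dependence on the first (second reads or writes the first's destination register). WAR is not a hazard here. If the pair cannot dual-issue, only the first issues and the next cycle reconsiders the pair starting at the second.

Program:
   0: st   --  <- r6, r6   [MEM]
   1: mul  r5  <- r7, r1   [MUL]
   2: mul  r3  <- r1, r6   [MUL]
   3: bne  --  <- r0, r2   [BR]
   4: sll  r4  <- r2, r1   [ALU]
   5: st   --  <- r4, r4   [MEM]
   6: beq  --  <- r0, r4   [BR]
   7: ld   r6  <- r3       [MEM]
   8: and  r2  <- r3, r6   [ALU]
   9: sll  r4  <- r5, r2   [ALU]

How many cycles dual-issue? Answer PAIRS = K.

0. st.MEM/mul.MUL @i0,i1  | dual
1. mul.MUL/bne.BR @i2,i3  | dual
2. sll.ALU @i4  | RAW r4
3. st.MEM @i5  | no-port MEM/BR
4. beq.BR @i6  | no-port BR/MEM
5. ld.MEM @i7  | RAW r6
6. and.ALU @i8  | RAW r2
7. sll.ALU @i9  | tail

PAIRS = 2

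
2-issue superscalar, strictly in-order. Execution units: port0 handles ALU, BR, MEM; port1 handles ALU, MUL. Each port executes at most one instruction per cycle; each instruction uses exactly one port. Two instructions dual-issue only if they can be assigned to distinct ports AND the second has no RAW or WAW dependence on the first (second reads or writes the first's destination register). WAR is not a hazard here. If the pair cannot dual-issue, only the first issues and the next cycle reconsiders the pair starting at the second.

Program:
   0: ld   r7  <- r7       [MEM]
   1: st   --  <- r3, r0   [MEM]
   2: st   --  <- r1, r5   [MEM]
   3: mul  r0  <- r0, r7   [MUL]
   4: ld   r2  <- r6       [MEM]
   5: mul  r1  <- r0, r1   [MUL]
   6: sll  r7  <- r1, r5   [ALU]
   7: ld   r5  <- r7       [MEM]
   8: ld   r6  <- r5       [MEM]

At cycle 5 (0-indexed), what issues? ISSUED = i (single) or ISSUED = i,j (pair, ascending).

ISSUED = 7

c0: i0 ld  no-port MEM/MEM
c1: i1 st  no-port MEM/MEM
c2: i2+i3 st mul  2-wide
c3: i4+i5 ld mul  2-wide
c4: i6 sll  RAW r7
c5: i7 ld  no-port MEM/MEM
c6: i8 ld  tail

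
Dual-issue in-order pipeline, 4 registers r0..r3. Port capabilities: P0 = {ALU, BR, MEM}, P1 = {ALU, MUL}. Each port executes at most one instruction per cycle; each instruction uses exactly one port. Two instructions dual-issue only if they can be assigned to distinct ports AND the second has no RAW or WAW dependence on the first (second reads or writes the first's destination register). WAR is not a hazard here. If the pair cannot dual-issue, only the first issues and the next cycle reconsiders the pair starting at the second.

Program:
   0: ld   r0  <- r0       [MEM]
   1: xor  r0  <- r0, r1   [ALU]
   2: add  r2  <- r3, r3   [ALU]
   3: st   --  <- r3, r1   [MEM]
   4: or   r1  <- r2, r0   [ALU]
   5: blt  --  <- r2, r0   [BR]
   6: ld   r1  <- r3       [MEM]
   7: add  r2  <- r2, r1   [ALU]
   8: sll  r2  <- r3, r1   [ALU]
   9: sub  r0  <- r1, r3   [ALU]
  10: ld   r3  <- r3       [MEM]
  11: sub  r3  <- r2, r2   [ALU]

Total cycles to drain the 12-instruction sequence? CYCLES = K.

CYCLES = 9

0. ld.MEM @i0  | RAW+WAW r0
1. xor.ALU add.ALU @i1,i2  | dual
2. st.MEM or.ALU @i3,i4  | dual
3. blt.BR @i5  | no-port BR/MEM
4. ld.MEM @i6  | RAW r1
5. add.ALU @i7  | WAW r2
6. sll.ALU sub.ALU @i8,i9  | dual
7. ld.MEM @i10  | WAW r3
8. sub.ALU @i11  | tail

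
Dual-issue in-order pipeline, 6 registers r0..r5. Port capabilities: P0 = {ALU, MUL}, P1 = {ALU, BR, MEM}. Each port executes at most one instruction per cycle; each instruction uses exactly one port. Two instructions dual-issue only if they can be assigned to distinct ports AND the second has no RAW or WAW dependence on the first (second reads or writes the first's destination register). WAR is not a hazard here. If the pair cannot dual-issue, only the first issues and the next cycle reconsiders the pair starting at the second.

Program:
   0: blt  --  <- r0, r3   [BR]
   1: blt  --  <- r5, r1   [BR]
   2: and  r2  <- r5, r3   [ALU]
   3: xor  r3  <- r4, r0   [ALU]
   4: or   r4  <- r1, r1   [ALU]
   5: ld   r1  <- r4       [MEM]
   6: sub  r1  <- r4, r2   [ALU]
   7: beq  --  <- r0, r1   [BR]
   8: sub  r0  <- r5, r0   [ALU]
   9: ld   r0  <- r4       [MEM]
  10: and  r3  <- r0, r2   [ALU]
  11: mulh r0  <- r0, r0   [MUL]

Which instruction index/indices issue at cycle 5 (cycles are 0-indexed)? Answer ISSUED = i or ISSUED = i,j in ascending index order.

ISSUED = 7,8

t=0 i0:blt.BR ; no-port BR/BR
t=1 i1+i2:blt.BR;and.ALU ; 2-wide
t=2 i3+i4:xor.ALU;or.ALU ; 2-wide
t=3 i5:ld.MEM ; WAW r1
t=4 i6:sub.ALU ; RAW r1
t=5 i7+i8:beq.BR;sub.ALU ; 2-wide
t=6 i9:ld.MEM ; RAW r0
t=7 i10+i11:and.ALU;mulh.MUL ; 2-wide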